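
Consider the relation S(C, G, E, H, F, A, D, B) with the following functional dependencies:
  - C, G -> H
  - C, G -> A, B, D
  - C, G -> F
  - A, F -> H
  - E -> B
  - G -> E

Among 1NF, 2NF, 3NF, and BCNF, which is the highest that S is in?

1NF

Candidate key: {C, G}. Prime attributes: {C, G}.
A, F -> H breaks BCNF: {A, F}⁺ = {A, F, H}, so {A, F} is not a superkey.
Because {H} is non-prime and the left side of A, F -> H is not a superkey, the relation is not in 3NF.
Since {G} ⊂ {C, G} and {G}⁺ ⊇ {B, E} with {B, E} non-prime, there is a partial dependency; 2NF fails.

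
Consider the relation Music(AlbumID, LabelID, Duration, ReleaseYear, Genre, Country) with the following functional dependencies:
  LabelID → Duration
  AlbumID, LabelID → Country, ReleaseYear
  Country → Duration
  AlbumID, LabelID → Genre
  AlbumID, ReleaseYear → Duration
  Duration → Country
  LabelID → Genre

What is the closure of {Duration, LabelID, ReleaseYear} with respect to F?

Start with {Duration, LabelID, ReleaseYear}.
Duration → Country applies; add {Country} → now {Country, Duration, LabelID, ReleaseYear}.
LabelID → Genre applies; add {Genre} → now {Country, Duration, Genre, LabelID, ReleaseYear}.
No further FD applies.

{Country, Duration, Genre, LabelID, ReleaseYear}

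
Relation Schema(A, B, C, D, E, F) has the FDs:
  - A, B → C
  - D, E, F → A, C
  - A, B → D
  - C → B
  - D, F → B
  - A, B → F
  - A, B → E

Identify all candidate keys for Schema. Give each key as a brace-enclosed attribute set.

{A, B} is a candidate key since {A, B}⁺ = {A, B, C, D, E, F} covers every attribute.
{A, C} is a candidate key since {A, C}⁺ = {A, B, C, D, E, F} covers every attribute.
{A, D, F} is a candidate key since {A, D, F}⁺ = {A, B, C, D, E, F} covers every attribute.
{D, E, F} is a candidate key since {D, E, F}⁺ = {A, B, C, D, E, F} covers every attribute.
No proper subset of any of these is a key, and no other minimal superkey exists.

{A, B}, {A, C}, {A, D, F}, {D, E, F}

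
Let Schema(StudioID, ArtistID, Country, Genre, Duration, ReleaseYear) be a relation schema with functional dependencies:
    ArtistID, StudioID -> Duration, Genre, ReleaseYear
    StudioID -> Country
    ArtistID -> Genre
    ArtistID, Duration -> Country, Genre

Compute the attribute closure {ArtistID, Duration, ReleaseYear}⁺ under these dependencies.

{ArtistID, Country, Duration, Genre, ReleaseYear}

Start with {ArtistID, Duration, ReleaseYear}.
ArtistID -> Genre applies; add {Genre} → now {ArtistID, Duration, Genre, ReleaseYear}.
ArtistID, Duration -> Country, Genre applies; add {Country} → now {ArtistID, Country, Duration, Genre, ReleaseYear}.
No further FD applies.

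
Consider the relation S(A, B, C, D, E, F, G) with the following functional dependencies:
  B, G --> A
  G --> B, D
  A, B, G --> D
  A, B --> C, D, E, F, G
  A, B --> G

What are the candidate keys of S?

{A, B}, {G}

{G} is a candidate key since {G}⁺ = {A, B, C, D, E, F, G} covers every attribute.
{A, B} is a candidate key since {A, B}⁺ = {A, B, C, D, E, F, G} covers every attribute.
Any other superkey properly contains one of these, so there are no further candidate keys.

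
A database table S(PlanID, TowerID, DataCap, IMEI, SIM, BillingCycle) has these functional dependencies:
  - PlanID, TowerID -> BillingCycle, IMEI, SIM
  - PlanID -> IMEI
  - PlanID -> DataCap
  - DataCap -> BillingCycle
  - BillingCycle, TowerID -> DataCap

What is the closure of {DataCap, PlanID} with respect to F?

{BillingCycle, DataCap, IMEI, PlanID}

Start with {DataCap, PlanID}.
PlanID -> IMEI applies; add {IMEI} → now {DataCap, IMEI, PlanID}.
DataCap -> BillingCycle applies; add {BillingCycle} → now {BillingCycle, DataCap, IMEI, PlanID}.
No further FD applies.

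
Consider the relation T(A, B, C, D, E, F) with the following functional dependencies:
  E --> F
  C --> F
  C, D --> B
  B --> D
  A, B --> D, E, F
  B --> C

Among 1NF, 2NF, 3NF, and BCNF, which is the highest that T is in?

Candidate keys: {A, B}, {A, C, D}. Prime attributes: {A, B, C, D}.
E --> F breaks BCNF: {E}⁺ = {E, F}, so {E} is not a superkey.
Because {F} is non-prime and the left side of E --> F is not a superkey, the relation is not in 3NF.
{B} is a proper subset of the key {A, B}, and {B}⁺ contains the non-prime attribute {F} — a partial dependency, so 2NF is violated.

1NF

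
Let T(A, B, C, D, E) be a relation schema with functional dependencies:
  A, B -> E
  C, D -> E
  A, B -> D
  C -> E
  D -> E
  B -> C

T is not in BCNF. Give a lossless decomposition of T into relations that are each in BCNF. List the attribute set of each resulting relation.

Candidate key of the original relation: {A, B}.
{A, B, C, D, E}: {C, D} determines {C, D, E} here but is not a superkey — split on C, D -> E, giving {C, D, E} and {A, B, C, D}.
{C, D, E}: {C} determines {C, E} here but is not a superkey — split on C -> E, giving {C, E} and {C, D}.
{C, E}: every determinant is a superkey — BCNF.
{C, D}: every determinant is a superkey — BCNF.
{A, B, C, D}: {B} determines {B, C} here but is not a superkey — split on B -> C, giving {B, C} and {A, B, D}.
{B, C}: every determinant is a superkey — BCNF.
{A, B, D}: every determinant is a superkey — BCNF.

{A, B, D}; {B, C}; {C, D}; {C, E}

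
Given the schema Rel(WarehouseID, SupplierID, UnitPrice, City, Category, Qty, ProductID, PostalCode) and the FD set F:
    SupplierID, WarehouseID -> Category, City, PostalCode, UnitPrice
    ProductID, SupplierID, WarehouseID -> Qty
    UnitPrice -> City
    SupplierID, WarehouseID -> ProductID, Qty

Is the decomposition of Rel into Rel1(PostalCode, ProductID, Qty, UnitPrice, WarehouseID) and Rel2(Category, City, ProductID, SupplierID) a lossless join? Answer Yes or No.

Rel1 ∩ Rel2 = {ProductID}; its closure under F is {ProductID}.
Rel1 ⊄ {ProductID} and Rel2 ⊄ {ProductID}, so the split is lossy.

No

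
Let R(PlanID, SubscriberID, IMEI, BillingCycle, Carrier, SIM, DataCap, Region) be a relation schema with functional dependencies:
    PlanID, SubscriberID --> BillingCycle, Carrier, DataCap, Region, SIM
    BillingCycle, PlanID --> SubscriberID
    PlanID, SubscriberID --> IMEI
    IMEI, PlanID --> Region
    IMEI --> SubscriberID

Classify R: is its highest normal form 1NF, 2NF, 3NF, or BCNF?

3NF

Candidate keys: {BillingCycle, PlanID}, {IMEI, PlanID}, {PlanID, SubscriberID}. Prime attributes: {BillingCycle, IMEI, PlanID, SubscriberID}.
IMEI --> SubscriberID breaks BCNF: {IMEI}⁺ = {IMEI, SubscriberID}, so {IMEI} is not a superkey.
Since {SubscriberID} ⊆ prime attributes and every other non-superkey FD also has a prime right side, the schema is in 3NF.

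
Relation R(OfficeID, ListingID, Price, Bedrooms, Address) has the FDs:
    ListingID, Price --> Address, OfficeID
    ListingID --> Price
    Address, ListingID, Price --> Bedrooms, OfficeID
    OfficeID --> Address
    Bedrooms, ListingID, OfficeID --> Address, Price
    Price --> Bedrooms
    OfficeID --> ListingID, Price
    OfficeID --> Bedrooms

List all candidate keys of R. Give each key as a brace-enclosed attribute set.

{ListingID}⁺ = {Address, Bedrooms, ListingID, OfficeID, Price}, which is every attribute, so {ListingID} is a candidate key.
{OfficeID}⁺ = {Address, Bedrooms, ListingID, OfficeID, Price}, which is every attribute, so {OfficeID} is a candidate key.
Any other superkey properly contains one of these, so there are no further candidate keys.

{ListingID}, {OfficeID}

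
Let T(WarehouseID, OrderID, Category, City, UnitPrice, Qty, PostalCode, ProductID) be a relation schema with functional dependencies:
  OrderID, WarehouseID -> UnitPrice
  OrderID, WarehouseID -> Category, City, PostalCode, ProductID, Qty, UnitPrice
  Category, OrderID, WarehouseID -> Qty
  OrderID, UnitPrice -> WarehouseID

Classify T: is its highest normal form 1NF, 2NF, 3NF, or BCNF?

BCNF

Candidate keys: {OrderID, UnitPrice}, {OrderID, WarehouseID}. Prime attributes: {OrderID, UnitPrice, WarehouseID}.
Each dependency's left side is a superkey — BCNF holds.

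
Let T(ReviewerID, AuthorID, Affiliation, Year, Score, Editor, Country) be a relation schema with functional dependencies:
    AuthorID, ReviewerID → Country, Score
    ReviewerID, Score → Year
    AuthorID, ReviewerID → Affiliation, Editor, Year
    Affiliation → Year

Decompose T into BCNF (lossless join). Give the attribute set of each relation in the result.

{Affiliation, AuthorID, Country, Editor, ReviewerID, Score}; {ReviewerID, Score, Year}

Candidate key of the original relation: {AuthorID, ReviewerID}.
Within {Affiliation, AuthorID, Country, Editor, ReviewerID, Score, Year}: {ReviewerID, Score}⁺ ∩ {Affiliation, AuthorID, Country, Editor, ReviewerID, Score, Year} = {ReviewerID, Score, Year}, not the whole set, so ReviewerID, Score → Year violates BCNF; decompose into {ReviewerID, Score, Year} and {Affiliation, AuthorID, Country, Editor, ReviewerID, Score}.
{ReviewerID, Score, Year} has no BCNF violation.
{Affiliation, AuthorID, Country, Editor, ReviewerID, Score} has no BCNF violation.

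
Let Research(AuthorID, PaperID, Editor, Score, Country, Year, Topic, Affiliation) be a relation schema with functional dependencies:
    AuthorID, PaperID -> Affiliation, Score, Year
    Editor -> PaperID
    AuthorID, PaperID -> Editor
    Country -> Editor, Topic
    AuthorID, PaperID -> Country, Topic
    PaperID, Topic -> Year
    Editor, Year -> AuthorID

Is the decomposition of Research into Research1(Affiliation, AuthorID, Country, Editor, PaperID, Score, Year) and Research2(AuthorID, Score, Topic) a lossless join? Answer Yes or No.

The shared attributes are {AuthorID, Score} and {AuthorID, Score}⁺ = {AuthorID, Score}.
Neither Research1 nor Research2 is contained in that closure, so the decomposition is lossy.

No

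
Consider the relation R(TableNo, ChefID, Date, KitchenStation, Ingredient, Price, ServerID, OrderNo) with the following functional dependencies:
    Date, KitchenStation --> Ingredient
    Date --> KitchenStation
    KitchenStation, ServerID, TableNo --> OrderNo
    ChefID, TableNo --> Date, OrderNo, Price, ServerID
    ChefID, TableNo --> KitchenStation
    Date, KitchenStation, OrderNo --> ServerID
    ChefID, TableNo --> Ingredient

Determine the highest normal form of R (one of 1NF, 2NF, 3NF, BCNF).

Candidate key: {ChefID, TableNo}. Prime attributes: {ChefID, TableNo}.
For Date, KitchenStation --> Ingredient we have {Date, KitchenStation}⁺ = {Date, Ingredient, KitchenStation}; {Date, KitchenStation} is not a superkey, so BCNF fails.
Date, KitchenStation --> Ingredient determines the non-prime attribute {Ingredient} from a non-superkey — 3NF is violated.
Checking every proper subset of each key, none determines a non-prime attribute — 2NF is satisfied.

2NF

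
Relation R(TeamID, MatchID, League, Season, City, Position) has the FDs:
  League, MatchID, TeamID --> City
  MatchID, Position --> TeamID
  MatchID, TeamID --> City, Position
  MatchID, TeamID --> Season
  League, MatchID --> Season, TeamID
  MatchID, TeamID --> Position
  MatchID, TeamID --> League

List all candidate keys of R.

No FD produces {MatchID}, so it must be in every candidate key.
{League, MatchID}⁺ = {City, League, MatchID, Position, Season, TeamID}, which is every attribute, so {League, MatchID} is a candidate key.
{MatchID, Position}⁺ = {City, League, MatchID, Position, Season, TeamID}, which is every attribute, so {MatchID, Position} is a candidate key.
{MatchID, TeamID}⁺ = {City, League, MatchID, Position, Season, TeamID}, which is every attribute, so {MatchID, TeamID} is a candidate key.
Any other superkey properly contains one of these, so there are no further candidate keys.

{League, MatchID}, {MatchID, Position}, {MatchID, TeamID}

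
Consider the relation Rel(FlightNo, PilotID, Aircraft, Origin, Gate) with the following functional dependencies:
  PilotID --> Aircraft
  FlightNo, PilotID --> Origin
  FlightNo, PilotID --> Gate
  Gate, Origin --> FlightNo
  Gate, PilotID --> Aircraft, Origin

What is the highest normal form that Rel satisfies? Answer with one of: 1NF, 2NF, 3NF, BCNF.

1NF

Candidate keys: {FlightNo, PilotID}, {Gate, PilotID}. Prime attributes: {FlightNo, Gate, PilotID}.
PilotID --> Aircraft: {PilotID}⁺ = {Aircraft, PilotID}, which is not all of the attributes, so the left side is not a superkey — BCNF is violated.
PilotID --> Aircraft has non-prime {Aircraft} on the right and a non-superkey on the left, so 3NF fails.
Since {PilotID} ⊂ {FlightNo, PilotID} and {PilotID}⁺ ⊇ {Aircraft} with {Aircraft} non-prime, there is a partial dependency; 2NF fails.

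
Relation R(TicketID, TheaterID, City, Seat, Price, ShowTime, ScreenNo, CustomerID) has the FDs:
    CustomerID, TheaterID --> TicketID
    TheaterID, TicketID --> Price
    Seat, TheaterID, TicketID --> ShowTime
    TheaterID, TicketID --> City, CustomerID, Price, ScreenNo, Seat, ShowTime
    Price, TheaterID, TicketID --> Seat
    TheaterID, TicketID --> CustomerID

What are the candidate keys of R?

{CustomerID, TheaterID}, {TheaterID, TicketID}

No FD produces {TheaterID}, so it must be in every candidate key.
{CustomerID, TheaterID}⁺ = {City, CustomerID, Price, ScreenNo, Seat, ShowTime, TheaterID, TicketID}, which is every attribute, so {CustomerID, TheaterID} is a candidate key.
{TheaterID, TicketID}⁺ = {City, CustomerID, Price, ScreenNo, Seat, ShowTime, TheaterID, TicketID}, which is every attribute, so {TheaterID, TicketID} is a candidate key.
No proper subset of any of these is a key, and no other minimal superkey exists.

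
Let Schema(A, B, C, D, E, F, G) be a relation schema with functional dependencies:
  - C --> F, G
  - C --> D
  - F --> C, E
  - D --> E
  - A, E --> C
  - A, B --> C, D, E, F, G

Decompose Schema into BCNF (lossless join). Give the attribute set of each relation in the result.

{A, B, C}; {C, D, F, G}; {D, E}

Candidate key of the original relation: {A, B}.
{A, B, C, D, E, F, G}: {C} determines {C, D, E, F, G} here but is not a superkey — split on C --> D, E, F, G, giving {C, D, E, F, G} and {A, B, C}.
{C, D, E, F, G}: {D} determines {D, E} here but is not a superkey — split on D --> E, giving {D, E} and {C, D, F, G}.
{D, E}: every determinant is a superkey — BCNF.
{C, D, F, G}: every determinant is a superkey — BCNF.
{A, B, C}: every determinant is a superkey — BCNF.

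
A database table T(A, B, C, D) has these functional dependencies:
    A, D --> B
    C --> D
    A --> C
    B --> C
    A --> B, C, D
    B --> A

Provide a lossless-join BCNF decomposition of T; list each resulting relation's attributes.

Candidate keys of the original relation: {A}, {B}.
{A, B, C, D}: {C} determines {C, D} here but is not a superkey — split on C --> D, giving {C, D} and {A, B, C}.
{C, D} is in BCNF.
{A, B, C} is in BCNF.

{A, B, C}; {C, D}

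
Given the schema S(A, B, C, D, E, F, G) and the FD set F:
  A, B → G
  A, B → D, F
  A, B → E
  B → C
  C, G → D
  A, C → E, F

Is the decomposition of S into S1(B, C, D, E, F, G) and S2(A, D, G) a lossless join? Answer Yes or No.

No

S1 ∩ S2 = {D, G}; its closure under F is {D, G}.
S1 ⊄ {D, G} and S2 ⊄ {D, G}, so the split is lossy.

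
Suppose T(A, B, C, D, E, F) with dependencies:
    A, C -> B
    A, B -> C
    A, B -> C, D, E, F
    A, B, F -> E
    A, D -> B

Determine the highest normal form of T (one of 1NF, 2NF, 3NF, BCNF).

BCNF

Candidate keys: {A, B}, {A, C}, {A, D}. Prime attributes: {A, B, C, D}.
Each dependency's left side is a superkey — BCNF holds.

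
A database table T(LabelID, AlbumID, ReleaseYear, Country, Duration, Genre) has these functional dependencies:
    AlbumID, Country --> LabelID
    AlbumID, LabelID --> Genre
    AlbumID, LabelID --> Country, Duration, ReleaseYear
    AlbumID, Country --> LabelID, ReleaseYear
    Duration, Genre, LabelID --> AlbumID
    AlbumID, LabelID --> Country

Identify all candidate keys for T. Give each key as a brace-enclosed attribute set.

{AlbumID, Country}, {AlbumID, LabelID}, {Duration, Genre, LabelID}

{AlbumID, Country}⁺ = {AlbumID, Country, Duration, Genre, LabelID, ReleaseYear} — all of the relation — so {AlbumID, Country} is a candidate key.
{AlbumID, LabelID}⁺ = {AlbumID, Country, Duration, Genre, LabelID, ReleaseYear} — all of the relation — so {AlbumID, LabelID} is a candidate key.
{Duration, Genre, LabelID}⁺ = {AlbumID, Country, Duration, Genre, LabelID, ReleaseYear} — all of the relation — so {Duration, Genre, LabelID} is a candidate key.
Any other superkey properly contains one of these, so there are no further candidate keys.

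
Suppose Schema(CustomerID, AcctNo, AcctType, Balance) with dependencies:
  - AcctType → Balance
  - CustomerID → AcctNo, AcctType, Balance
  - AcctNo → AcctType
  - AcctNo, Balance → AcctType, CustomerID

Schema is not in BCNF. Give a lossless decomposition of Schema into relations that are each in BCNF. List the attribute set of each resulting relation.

Candidate keys of the original relation: {AcctNo}, {CustomerID}.
{AcctNo, AcctType, Balance, CustomerID}: {AcctType} determines {AcctType, Balance} here but is not a superkey — split on AcctType → Balance, giving {AcctType, Balance} and {AcctNo, AcctType, CustomerID}.
{AcctType, Balance} has no BCNF violation.
{AcctNo, AcctType, CustomerID} has no BCNF violation.

{AcctNo, AcctType, CustomerID}; {AcctType, Balance}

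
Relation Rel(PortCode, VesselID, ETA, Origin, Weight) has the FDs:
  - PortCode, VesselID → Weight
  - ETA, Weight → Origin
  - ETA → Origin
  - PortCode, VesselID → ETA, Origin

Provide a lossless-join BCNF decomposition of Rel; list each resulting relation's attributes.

{ETA, Origin}; {ETA, PortCode, VesselID, Weight}

Candidate key of the original relation: {PortCode, VesselID}.
Within {ETA, Origin, PortCode, VesselID, Weight}: {ETA, Weight}⁺ ∩ {ETA, Origin, PortCode, VesselID, Weight} = {ETA, Origin, Weight}, not the whole set, so ETA, Weight → Origin violates BCNF; decompose into {ETA, Origin, Weight} and {ETA, PortCode, VesselID, Weight}.
Within {ETA, Origin, Weight}: {ETA}⁺ ∩ {ETA, Origin, Weight} = {ETA, Origin}, not the whole set, so ETA → Origin violates BCNF; decompose into {ETA, Origin} and {ETA, Weight}.
{ETA, Origin} has no BCNF violation.
{ETA, Weight} has no BCNF violation.
{ETA, PortCode, VesselID, Weight} has no BCNF violation.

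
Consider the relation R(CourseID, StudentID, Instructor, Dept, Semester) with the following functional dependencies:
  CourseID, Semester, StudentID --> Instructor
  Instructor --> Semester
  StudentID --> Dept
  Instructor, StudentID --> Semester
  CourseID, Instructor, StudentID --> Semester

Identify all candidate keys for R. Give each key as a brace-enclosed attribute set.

No FD produces {CourseID, StudentID}, so they must be in every candidate key.
Closure of {CourseID, Instructor, StudentID} is {CourseID, Dept, Instructor, Semester, StudentID}, the whole schema; {CourseID, Instructor, StudentID} is a candidate key.
Closure of {CourseID, Semester, StudentID} is {CourseID, Dept, Instructor, Semester, StudentID}, the whole schema; {CourseID, Semester, StudentID} is a candidate key.
No proper subset of any of these is a key, and no other minimal superkey exists.

{CourseID, Instructor, StudentID}, {CourseID, Semester, StudentID}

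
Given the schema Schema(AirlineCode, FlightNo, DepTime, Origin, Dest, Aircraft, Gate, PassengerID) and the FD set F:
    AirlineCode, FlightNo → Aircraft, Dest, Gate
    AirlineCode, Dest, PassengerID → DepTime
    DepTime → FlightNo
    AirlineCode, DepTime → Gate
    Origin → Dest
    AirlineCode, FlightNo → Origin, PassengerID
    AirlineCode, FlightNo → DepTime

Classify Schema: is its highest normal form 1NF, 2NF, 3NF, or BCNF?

Candidate keys: {AirlineCode, DepTime}, {AirlineCode, Dest, PassengerID}, {AirlineCode, FlightNo}, {AirlineCode, Origin, PassengerID}. Prime attributes: {AirlineCode, DepTime, Dest, FlightNo, Origin, PassengerID}.
DepTime → FlightNo: {DepTime}⁺ = {DepTime, FlightNo}, which is not all of the attributes, so the left side is not a superkey — BCNF is violated.
Since {FlightNo} ⊆ prime attributes and every other non-superkey FD also has a prime right side, the schema is in 3NF.

3NF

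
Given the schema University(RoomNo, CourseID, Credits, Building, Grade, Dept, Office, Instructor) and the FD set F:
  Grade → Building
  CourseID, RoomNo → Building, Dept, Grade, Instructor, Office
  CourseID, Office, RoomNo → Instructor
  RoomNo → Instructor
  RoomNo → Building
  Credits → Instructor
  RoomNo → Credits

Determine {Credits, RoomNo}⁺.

Start with {Credits, RoomNo}.
RoomNo → Instructor applies; add {Instructor} → now {Credits, Instructor, RoomNo}.
RoomNo → Building applies; add {Building} → now {Building, Credits, Instructor, RoomNo}.
No further FD applies.

{Building, Credits, Instructor, RoomNo}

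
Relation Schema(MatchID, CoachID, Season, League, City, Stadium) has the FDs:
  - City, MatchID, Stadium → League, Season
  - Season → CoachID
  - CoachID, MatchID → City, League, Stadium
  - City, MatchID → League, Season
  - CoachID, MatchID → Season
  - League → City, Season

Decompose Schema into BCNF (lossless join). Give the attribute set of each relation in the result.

Candidate keys of the original relation: {City, MatchID}, {CoachID, MatchID}, {League, MatchID}, {MatchID, Season}.
Within {City, CoachID, League, MatchID, Season, Stadium}: {Season}⁺ ∩ {City, CoachID, League, MatchID, Season, Stadium} = {CoachID, Season}, not the whole set, so Season → CoachID violates BCNF; decompose into {CoachID, Season} and {City, League, MatchID, Season, Stadium}.
{CoachID, Season} is in BCNF.
Within {City, League, MatchID, Season, Stadium}: {League}⁺ ∩ {City, League, MatchID, Season, Stadium} = {City, League, Season}, not the whole set, so League → City, Season violates BCNF; decompose into {City, League, Season} and {League, MatchID, Stadium}.
{City, League, Season} is in BCNF.
{League, MatchID, Stadium} is in BCNF.

{City, League, Season}; {CoachID, Season}; {League, MatchID, Stadium}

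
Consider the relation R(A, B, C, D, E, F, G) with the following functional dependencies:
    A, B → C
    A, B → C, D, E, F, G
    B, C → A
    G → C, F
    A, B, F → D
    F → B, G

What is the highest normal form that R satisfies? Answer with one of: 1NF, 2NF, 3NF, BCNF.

Candidate keys: {A, B}, {B, C}, {F}, {G}. Prime attributes: {A, B, C, F, G}.
Each dependency's left side is a superkey — BCNF holds.

BCNF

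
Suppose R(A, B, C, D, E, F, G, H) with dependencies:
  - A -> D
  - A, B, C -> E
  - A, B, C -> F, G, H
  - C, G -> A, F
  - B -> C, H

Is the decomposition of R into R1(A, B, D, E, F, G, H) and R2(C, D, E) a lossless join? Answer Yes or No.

Common attributes: {D, E}; their closure is {D, E}.
The closure covers neither R1 nor R2 entirely; the join is not lossless.

No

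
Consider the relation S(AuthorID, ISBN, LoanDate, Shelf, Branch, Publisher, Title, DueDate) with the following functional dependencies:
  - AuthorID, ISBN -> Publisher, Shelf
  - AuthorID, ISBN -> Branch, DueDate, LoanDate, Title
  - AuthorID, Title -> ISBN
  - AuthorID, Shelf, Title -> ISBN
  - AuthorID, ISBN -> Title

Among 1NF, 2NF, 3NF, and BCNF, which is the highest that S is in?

Candidate keys: {AuthorID, ISBN}, {AuthorID, Title}. Prime attributes: {AuthorID, ISBN, Title}.
Every FD has a superkey on the left, so the relation is in BCNF.

BCNF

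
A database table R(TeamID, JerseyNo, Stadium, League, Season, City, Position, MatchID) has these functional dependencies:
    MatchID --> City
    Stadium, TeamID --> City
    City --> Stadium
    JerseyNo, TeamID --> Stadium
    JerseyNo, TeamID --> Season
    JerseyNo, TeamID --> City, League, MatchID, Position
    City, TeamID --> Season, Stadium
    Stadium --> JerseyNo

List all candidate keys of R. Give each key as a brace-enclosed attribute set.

{City, TeamID}, {JerseyNo, TeamID}, {MatchID, TeamID}, {Stadium, TeamID}

{TeamID} never appears on the right of any FD, so every key must include it.
{City, TeamID}⁺ = {City, JerseyNo, League, MatchID, Position, Season, Stadium, TeamID}, which is every attribute, so {City, TeamID} is a candidate key.
{JerseyNo, TeamID}⁺ = {City, JerseyNo, League, MatchID, Position, Season, Stadium, TeamID}, which is every attribute, so {JerseyNo, TeamID} is a candidate key.
{MatchID, TeamID}⁺ = {City, JerseyNo, League, MatchID, Position, Season, Stadium, TeamID}, which is every attribute, so {MatchID, TeamID} is a candidate key.
{Stadium, TeamID}⁺ = {City, JerseyNo, League, MatchID, Position, Season, Stadium, TeamID}, which is every attribute, so {Stadium, TeamID} is a candidate key.
These are minimal and exhaustive — every other superkey contains one of them.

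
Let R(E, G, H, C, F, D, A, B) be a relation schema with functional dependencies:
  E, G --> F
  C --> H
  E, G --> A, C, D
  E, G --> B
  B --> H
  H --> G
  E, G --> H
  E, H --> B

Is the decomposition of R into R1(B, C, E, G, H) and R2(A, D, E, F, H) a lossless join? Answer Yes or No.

Yes

R1 ∩ R2 = {E, H}; its closure under F is {A, B, C, D, E, F, G, H}.
Since R1 ⊆ {A, B, C, D, E, F, G, H}, the intersection is a superkey of R1; the decomposition is lossless.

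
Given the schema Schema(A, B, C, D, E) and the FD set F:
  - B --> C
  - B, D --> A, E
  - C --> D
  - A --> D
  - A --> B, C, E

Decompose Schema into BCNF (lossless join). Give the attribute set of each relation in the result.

{A, B, C, E}; {C, D}

Candidate keys of the original relation: {A}, {B}.
Within {A, B, C, D, E}: {C}⁺ ∩ {A, B, C, D, E} = {C, D}, not the whole set, so C --> D violates BCNF; decompose into {C, D} and {A, B, C, E}.
{C, D}: every determinant is a superkey — BCNF.
{A, B, C, E}: every determinant is a superkey — BCNF.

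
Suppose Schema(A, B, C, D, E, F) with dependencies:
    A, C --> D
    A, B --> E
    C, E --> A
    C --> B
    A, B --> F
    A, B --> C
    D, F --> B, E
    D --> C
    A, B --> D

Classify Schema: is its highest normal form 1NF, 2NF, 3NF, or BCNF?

Candidate keys: {A, B}, {A, C}, {A, D}, {C, E}, {D, E}, {D, F}. Prime attributes: {A, B, C, D, E, F}.
For C --> B we have {C}⁺ = {B, C}; {C} is not a superkey, so BCNF fails.
Since {B} ⊆ prime attributes and every other non-superkey FD also has a prime right side, the schema is in 3NF.

3NF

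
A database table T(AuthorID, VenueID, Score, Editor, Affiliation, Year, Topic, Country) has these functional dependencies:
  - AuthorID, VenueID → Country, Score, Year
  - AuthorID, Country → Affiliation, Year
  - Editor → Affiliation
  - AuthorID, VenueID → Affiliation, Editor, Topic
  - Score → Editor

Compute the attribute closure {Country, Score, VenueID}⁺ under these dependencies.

Start with {Country, Score, VenueID}.
Score → Editor applies; add {Editor} → now {Country, Editor, Score, VenueID}.
Editor → Affiliation applies; add {Affiliation} → now {Affiliation, Country, Editor, Score, VenueID}.
No further FD applies.

{Affiliation, Country, Editor, Score, VenueID}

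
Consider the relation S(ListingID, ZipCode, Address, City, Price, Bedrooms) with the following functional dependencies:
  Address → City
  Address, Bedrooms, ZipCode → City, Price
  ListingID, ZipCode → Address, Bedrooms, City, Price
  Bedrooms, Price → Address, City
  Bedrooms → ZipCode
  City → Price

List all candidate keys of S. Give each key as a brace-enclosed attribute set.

{Bedrooms, ListingID}, {ListingID, ZipCode}

{ListingID} never appears on the right of any FD, so every key must include it.
Closure of {Bedrooms, ListingID} is {Address, Bedrooms, City, ListingID, Price, ZipCode}, the whole schema; {Bedrooms, ListingID} is a candidate key.
Closure of {ListingID, ZipCode} is {Address, Bedrooms, City, ListingID, Price, ZipCode}, the whole schema; {ListingID, ZipCode} is a candidate key.
No proper subset of any of these is a key, and no other minimal superkey exists.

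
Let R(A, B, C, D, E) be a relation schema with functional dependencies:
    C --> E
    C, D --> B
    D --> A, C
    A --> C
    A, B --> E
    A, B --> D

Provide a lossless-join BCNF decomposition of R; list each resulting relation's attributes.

{A, B, D}; {A, C}; {C, E}

Candidate keys of the original relation: {A, B}, {D}.
In {A, B, C, D, E}, {C} is not a superkey ({C}⁺ restricted to this set is {C, E}), so split on C --> E into {C, E} and {A, B, C, D}.
{C, E} is in BCNF.
In {A, B, C, D}, {A} is not a superkey ({A}⁺ restricted to this set is {A, C}), so split on A --> C into {A, C} and {A, B, D}.
{A, C} is in BCNF.
{A, B, D} is in BCNF.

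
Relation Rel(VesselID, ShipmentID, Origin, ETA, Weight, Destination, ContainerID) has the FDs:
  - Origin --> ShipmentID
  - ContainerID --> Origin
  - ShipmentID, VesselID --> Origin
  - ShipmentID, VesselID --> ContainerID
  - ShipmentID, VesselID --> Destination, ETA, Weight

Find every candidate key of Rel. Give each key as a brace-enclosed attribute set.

{ContainerID, VesselID}, {Origin, VesselID}, {ShipmentID, VesselID}

Attributes never on any right-hand side: {VesselID} — every candidate key must contain it.
{ContainerID, VesselID} is a candidate key since {ContainerID, VesselID}⁺ = {ContainerID, Destination, ETA, Origin, ShipmentID, VesselID, Weight} covers every attribute.
{Origin, VesselID} is a candidate key since {Origin, VesselID}⁺ = {ContainerID, Destination, ETA, Origin, ShipmentID, VesselID, Weight} covers every attribute.
{ShipmentID, VesselID} is a candidate key since {ShipmentID, VesselID}⁺ = {ContainerID, Destination, ETA, Origin, ShipmentID, VesselID, Weight} covers every attribute.
No proper subset of any of these is a key, and no other minimal superkey exists.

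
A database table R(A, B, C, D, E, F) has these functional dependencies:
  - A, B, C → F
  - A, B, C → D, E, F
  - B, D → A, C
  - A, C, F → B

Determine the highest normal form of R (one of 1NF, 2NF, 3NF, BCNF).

BCNF

Candidate keys: {A, B, C}, {A, C, F}, {B, D}. Prime attributes: {A, B, C, D, F}.
Each dependency's left side is a superkey — BCNF holds.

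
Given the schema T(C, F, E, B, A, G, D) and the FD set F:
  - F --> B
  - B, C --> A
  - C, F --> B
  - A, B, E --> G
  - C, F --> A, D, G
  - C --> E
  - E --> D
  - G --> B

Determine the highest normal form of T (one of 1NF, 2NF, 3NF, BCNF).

Candidate key: {C, F}. Prime attributes: {C, F}.
For F --> B we have {F}⁺ = {B, F}; {F} is not a superkey, so BCNF fails.
F --> B has non-prime {B} on the right and a non-superkey on the left, so 3NF fails.
Since {C} ⊂ {C, F} and {C}⁺ ⊇ {D, E} with {D, E} non-prime, there is a partial dependency; 2NF fails.

1NF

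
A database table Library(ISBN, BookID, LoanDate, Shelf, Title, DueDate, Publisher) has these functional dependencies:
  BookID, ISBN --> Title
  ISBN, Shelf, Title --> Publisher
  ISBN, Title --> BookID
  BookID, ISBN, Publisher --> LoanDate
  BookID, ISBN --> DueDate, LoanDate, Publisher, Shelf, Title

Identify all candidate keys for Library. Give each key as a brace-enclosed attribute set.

{ISBN} never appears on the right of any FD, so every key must include it.
{BookID, ISBN}⁺ = {BookID, DueDate, ISBN, LoanDate, Publisher, Shelf, Title} — all of the relation — so {BookID, ISBN} is a candidate key.
{ISBN, Title}⁺ = {BookID, DueDate, ISBN, LoanDate, Publisher, Shelf, Title} — all of the relation — so {ISBN, Title} is a candidate key.
Any other superkey properly contains one of these, so there are no further candidate keys.

{BookID, ISBN}, {ISBN, Title}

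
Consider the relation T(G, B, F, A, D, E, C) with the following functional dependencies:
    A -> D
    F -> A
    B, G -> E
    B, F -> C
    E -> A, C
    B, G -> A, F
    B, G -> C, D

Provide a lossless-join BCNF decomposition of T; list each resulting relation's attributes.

{A, D}; {A, F}; {B, C, F}; {B, E, F, G}

Candidate key of the original relation: {B, G}.
Within {A, B, C, D, E, F, G}: {A}⁺ ∩ {A, B, C, D, E, F, G} = {A, D}, not the whole set, so A -> D violates BCNF; decompose into {A, D} and {A, B, C, E, F, G}.
{A, D} is in BCNF.
Within {A, B, C, E, F, G}: {F}⁺ ∩ {A, B, C, E, F, G} = {A, F}, not the whole set, so F -> A violates BCNF; decompose into {A, F} and {B, C, E, F, G}.
{A, F} is in BCNF.
Within {B, C, E, F, G}: {B, F}⁺ ∩ {B, C, E, F, G} = {B, C, F}, not the whole set, so B, F -> C violates BCNF; decompose into {B, C, F} and {B, E, F, G}.
{B, C, F} is in BCNF.
{B, E, F, G} is in BCNF.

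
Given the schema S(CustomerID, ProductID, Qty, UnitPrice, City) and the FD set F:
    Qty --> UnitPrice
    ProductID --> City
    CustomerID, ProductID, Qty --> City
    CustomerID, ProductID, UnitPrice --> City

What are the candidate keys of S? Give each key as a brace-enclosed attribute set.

{CustomerID, ProductID, Qty}

Attributes never on any right-hand side: {CustomerID, ProductID, Qty} — every candidate key must contain all of them.
{CustomerID, ProductID, Qty}⁺ = {City, CustomerID, ProductID, Qty, UnitPrice}, which is every attribute, so {CustomerID, ProductID, Qty} is a candidate key.
Every other attribute set either contains this one or has a smaller closure.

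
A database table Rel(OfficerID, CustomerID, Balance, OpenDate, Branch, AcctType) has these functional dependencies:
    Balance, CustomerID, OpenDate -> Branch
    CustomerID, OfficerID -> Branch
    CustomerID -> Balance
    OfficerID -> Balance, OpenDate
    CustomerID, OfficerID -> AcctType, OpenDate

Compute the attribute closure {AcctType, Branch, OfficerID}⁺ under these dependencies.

Start with {AcctType, Branch, OfficerID}.
OfficerID -> Balance, OpenDate applies; add {Balance, OpenDate} → now {AcctType, Balance, Branch, OfficerID, OpenDate}.
No further FD applies.

{AcctType, Balance, Branch, OfficerID, OpenDate}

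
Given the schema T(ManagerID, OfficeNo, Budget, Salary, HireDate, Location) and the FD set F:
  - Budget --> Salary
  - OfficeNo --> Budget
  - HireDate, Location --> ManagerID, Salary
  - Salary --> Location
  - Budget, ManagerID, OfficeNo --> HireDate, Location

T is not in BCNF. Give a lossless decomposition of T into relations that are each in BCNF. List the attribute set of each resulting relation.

{Budget, OfficeNo}; {Budget, Salary}; {HireDate, ManagerID, OfficeNo}; {Location, Salary}

Candidate keys of the original relation: {HireDate, OfficeNo}, {ManagerID, OfficeNo}.
In {Budget, HireDate, Location, ManagerID, OfficeNo, Salary}, {Budget} is not a superkey ({Budget}⁺ restricted to this set is {Budget, Location, Salary}), so split on Budget --> Location, Salary into {Budget, Location, Salary} and {Budget, HireDate, ManagerID, OfficeNo}.
In {Budget, Location, Salary}, {Salary} is not a superkey ({Salary}⁺ restricted to this set is {Location, Salary}), so split on Salary --> Location into {Location, Salary} and {Budget, Salary}.
{Location, Salary} is in BCNF.
{Budget, Salary} is in BCNF.
In {Budget, HireDate, ManagerID, OfficeNo}, {OfficeNo} is not a superkey ({OfficeNo}⁺ restricted to this set is {Budget, OfficeNo}), so split on OfficeNo --> Budget into {Budget, OfficeNo} and {HireDate, ManagerID, OfficeNo}.
{Budget, OfficeNo} is in BCNF.
{HireDate, ManagerID, OfficeNo} is in BCNF.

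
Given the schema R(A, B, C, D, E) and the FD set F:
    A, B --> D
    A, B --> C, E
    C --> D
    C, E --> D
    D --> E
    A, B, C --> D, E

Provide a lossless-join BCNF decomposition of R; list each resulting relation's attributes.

{A, B, C}; {C, D}; {D, E}

Candidate key of the original relation: {A, B}.
{A, B, C, D, E}: {C} determines {C, D, E} here but is not a superkey — split on C --> D, E, giving {C, D, E} and {A, B, C}.
{C, D, E}: {D} determines {D, E} here but is not a superkey — split on D --> E, giving {D, E} and {C, D}.
{D, E}: every determinant is a superkey — BCNF.
{C, D}: every determinant is a superkey — BCNF.
{A, B, C}: every determinant is a superkey — BCNF.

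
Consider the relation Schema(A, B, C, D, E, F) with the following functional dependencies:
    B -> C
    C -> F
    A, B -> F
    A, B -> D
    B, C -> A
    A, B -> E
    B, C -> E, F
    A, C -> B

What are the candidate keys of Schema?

{A, C}, {B}

{B}⁺ = {A, B, C, D, E, F}, which is every attribute, so {B} is a candidate key.
{A, C}⁺ = {A, B, C, D, E, F}, which is every attribute, so {A, C} is a candidate key.
These are minimal and exhaustive — every other superkey contains one of them.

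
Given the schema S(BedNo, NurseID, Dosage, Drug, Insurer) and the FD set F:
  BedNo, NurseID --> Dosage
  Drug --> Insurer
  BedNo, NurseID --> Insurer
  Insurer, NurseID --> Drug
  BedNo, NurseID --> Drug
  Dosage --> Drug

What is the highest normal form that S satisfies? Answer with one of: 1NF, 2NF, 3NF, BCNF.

Candidate key: {BedNo, NurseID}. Prime attributes: {BedNo, NurseID}.
Drug --> Insurer: {Drug}⁺ = {Drug, Insurer}, which is not all of the attributes, so the left side is not a superkey — BCNF is violated.
Because {Insurer} is non-prime and the left side of Drug --> Insurer is not a superkey, the relation is not in 3NF.
No proper subset of a key has a non-prime attribute in its closure, so there is no partial dependency; 2NF holds.

2NF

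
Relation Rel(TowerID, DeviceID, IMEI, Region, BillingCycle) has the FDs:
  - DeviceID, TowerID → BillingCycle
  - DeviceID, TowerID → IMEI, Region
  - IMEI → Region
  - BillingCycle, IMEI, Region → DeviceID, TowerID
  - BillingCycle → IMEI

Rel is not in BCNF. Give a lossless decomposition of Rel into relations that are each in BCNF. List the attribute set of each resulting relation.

{BillingCycle, DeviceID, IMEI, TowerID}; {IMEI, Region}

Candidate keys of the original relation: {BillingCycle}, {DeviceID, TowerID}.
Within {BillingCycle, DeviceID, IMEI, Region, TowerID}: {IMEI}⁺ ∩ {BillingCycle, DeviceID, IMEI, Region, TowerID} = {IMEI, Region}, not the whole set, so IMEI → Region violates BCNF; decompose into {IMEI, Region} and {BillingCycle, DeviceID, IMEI, TowerID}.
{IMEI, Region}: every determinant is a superkey — BCNF.
{BillingCycle, DeviceID, IMEI, TowerID}: every determinant is a superkey — BCNF.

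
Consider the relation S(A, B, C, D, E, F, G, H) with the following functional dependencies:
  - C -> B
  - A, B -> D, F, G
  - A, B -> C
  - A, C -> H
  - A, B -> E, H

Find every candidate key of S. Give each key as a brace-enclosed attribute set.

No FD produces {A}, so it must be in every candidate key.
Closure of {A, B} is {A, B, C, D, E, F, G, H}, the whole schema; {A, B} is a candidate key.
Closure of {A, C} is {A, B, C, D, E, F, G, H}, the whole schema; {A, C} is a candidate key.
No proper subset of any of these is a key, and no other minimal superkey exists.

{A, B}, {A, C}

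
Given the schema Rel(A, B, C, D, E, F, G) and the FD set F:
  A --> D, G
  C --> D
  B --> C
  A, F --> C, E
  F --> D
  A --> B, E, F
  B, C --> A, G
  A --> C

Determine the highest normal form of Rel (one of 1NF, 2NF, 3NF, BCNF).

Candidate keys: {A}, {B}. Prime attributes: {A, B}.
For C --> D we have {C}⁺ = {C, D}; {C} is not a superkey, so BCNF fails.
C --> D determines the non-prime attribute {D} from a non-superkey — 3NF is violated.
All keys have size 1, which rules out partial dependencies — 2NF is satisfied.

2NF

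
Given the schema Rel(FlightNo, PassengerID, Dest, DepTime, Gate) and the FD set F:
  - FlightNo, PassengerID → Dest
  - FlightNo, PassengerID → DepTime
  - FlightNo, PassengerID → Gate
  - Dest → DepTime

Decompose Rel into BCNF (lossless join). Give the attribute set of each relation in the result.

{DepTime, Dest}; {Dest, FlightNo, Gate, PassengerID}

Candidate key of the original relation: {FlightNo, PassengerID}.
{DepTime, Dest, FlightNo, Gate, PassengerID}: {Dest} determines {DepTime, Dest} here but is not a superkey — split on Dest → DepTime, giving {DepTime, Dest} and {Dest, FlightNo, Gate, PassengerID}.
{DepTime, Dest}: every determinant is a superkey — BCNF.
{Dest, FlightNo, Gate, PassengerID}: every determinant is a superkey — BCNF.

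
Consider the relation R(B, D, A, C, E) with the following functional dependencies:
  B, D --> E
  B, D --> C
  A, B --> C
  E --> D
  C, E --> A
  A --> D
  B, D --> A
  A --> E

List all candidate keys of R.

{A, B}, {B, D}, {B, E}

No FD produces {B}, so it must be in every candidate key.
{A, B}⁺ = {A, B, C, D, E}, which is every attribute, so {A, B} is a candidate key.
{B, D}⁺ = {A, B, C, D, E}, which is every attribute, so {B, D} is a candidate key.
{B, E}⁺ = {A, B, C, D, E}, which is every attribute, so {B, E} is a candidate key.
No proper subset of any of these is a key, and no other minimal superkey exists.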